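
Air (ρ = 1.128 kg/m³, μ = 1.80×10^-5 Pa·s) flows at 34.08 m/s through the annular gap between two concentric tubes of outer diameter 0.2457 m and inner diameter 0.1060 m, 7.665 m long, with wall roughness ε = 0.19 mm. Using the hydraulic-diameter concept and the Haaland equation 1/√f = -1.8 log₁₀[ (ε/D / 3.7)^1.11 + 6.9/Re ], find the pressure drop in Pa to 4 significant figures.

ΔP ≈ 788.1 Pa

Hydraulic diameter D_h = 4A/P = D_o - D_i = 0.2457 - 0.106 = 0.1397 m.
Re = ρVD_h/μ = 1.128·34.08·0.1397/1.8e-05 = 2.984e+05.
ε/D_h = 0.00019/0.1397 = 0.00136; Haaland gives 1/√f = -1.8 log₁₀[0.000154+2.31e-05] = 6.753, so f = 0.02193.
ΔP = f(L/D_h)(ρV²/2) = 0.02193·7.665/0.1397·655.1 = 788.1 Pa.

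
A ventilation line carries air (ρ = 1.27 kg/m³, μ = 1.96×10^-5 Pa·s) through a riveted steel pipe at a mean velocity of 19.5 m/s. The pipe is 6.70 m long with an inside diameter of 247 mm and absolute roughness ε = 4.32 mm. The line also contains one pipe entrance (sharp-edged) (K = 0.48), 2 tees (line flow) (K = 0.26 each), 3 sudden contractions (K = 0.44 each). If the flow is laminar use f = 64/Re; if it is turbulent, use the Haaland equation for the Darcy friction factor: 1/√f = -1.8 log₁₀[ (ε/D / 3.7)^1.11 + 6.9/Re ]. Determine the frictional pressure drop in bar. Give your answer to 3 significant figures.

ΔP ≈ 0.00864 bar

Reynolds number Re = ρVD/μ = 1.27 · 19.5 · 0.247 / 1.96e-05 = 3.121e+05.
Re > 4000 → turbulent. Relative roughness ε/D = 0.00432/0.247 = 0.0175. Haaland: 1/√f = -1.8 log₁₀[(0.0175/3.7)^1.11 + 6.9/3.121e+05] = -1.8 log₁₀[0.00262 + 2.21e-05] = 4.64, so f = 0.04646.
Total minor-loss coefficient ΣK = 1·0.48 + 2·0.26 + 3·0.44 = 2.32.
ΔP = [f·L/D + ΣK]·(ρV²/2) = [0.04646·6.7/0.247 + 2.32]·(1.27·19.5²/2) = [1.26 + 2.32]·241.5 = 864.5 Pa.
ΔP = 864.5 Pa = 0.00864 bar.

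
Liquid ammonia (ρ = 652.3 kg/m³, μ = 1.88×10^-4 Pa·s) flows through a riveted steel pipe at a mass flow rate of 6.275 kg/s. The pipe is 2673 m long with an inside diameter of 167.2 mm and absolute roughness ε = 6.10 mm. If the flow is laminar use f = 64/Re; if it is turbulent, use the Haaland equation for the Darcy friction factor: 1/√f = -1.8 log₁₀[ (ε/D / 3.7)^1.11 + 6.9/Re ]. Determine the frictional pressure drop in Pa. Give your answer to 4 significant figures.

A = πD²/4 = π(0.1672)²/4 = 0.02196 m²; mean velocity V = ṁ/(ρA) = 6.275/(652.3 · 0.02196) = 0.4381 m/s.
Reynolds number Re = ρVD/μ = 652.3 · 0.4381 · 0.1672 / 0.000188 = 2.542e+05.
Re > 4000 → turbulent. Relative roughness ε/D = 0.0061/0.1672 = 0.0365. Haaland: 1/√f = -1.8 log₁₀[(0.0365/3.7)^1.11 + 6.9/2.542e+05] = -1.8 log₁₀[0.00593 + 2.71e-05] = 4.005, so f = 0.06236.
Darcy-Weisbach: ΔP = f(L/D)(ρV²/2) = 0.06236·(2673/0.1672)·(652.3·0.4381²/2) = 0.06236·1.599e+04·62.61 = 6.241e+04 Pa.

ΔP ≈ 62410 Pa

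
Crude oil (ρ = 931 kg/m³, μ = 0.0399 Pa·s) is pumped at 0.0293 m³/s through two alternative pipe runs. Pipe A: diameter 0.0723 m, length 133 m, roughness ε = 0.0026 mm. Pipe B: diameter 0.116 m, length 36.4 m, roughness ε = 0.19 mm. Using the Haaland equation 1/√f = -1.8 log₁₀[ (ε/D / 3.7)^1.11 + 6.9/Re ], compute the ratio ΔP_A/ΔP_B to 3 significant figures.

ΔP_A/ΔP_B ≈ 32.3

Pipe A: V = Q/A = 0.0293/0.004106 = 7.137 m/s; Re = 1.204e+04; ε/D = 3.6e-05; Haaland → f = 0.02941; ΔP_A = f(L/D)(ρV²/2) = 1.283e+06 Pa.
Pipe B: V = Q/A = 0.0293/0.01057 = 2.772 m/s; Re = 7504; ε/D = 0.00164; Haaland → f = 0.03534; ΔP_B = f(L/D)(ρV²/2) = 3.968e+04 Pa.
ΔP_A/ΔP_B = 1.283e+06/3.968e+04 = 32.3.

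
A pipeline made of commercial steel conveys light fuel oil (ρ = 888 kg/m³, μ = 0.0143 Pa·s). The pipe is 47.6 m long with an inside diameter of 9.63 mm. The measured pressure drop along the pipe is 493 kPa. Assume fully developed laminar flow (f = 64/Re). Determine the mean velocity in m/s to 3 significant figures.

V ≈ 2.10 m/s

For laminar flow, f = 64/Re with Re = ρVD/μ, so Darcy-Weisbach reduces to ΔP = 32μLV/D². Solving for V: V = ΔP·D²/(32μL) = 4.93e+05·(0.00963)²/(32·0.0143·47.6) = 2.099 m/s.
Check: Re = ρVD/μ = 888·2.099·0.00963/0.0143 = 1255 < 2300, so the laminar assumption holds.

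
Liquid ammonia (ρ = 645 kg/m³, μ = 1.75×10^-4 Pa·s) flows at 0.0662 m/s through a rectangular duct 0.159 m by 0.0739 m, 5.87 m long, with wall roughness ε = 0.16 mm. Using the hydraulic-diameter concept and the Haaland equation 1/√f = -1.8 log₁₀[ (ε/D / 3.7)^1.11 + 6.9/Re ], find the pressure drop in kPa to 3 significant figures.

Hydraulic diameter D_h = 4A/P = 4·(0.159·0.0739)/(2·(0.159+0.0739)) = 0.047/0.4658 = 0.1009 m.
Re = ρVD_h/μ = 645·0.0662·0.1009/0.000175 = 2.462e+04.
ε/D_h = 0.00016/0.1009 = 0.00159; Haaland gives 1/√f = -1.8 log₁₀[0.000183+0.00028] = 6.002, so f = 0.02776.
ΔP = f(L/D_h)(ρV²/2) = 0.02776·5.87/0.1009·1.413 = 2.282 Pa.
ΔP = 0.00228 kPa.

ΔP ≈ 0.00228 kPa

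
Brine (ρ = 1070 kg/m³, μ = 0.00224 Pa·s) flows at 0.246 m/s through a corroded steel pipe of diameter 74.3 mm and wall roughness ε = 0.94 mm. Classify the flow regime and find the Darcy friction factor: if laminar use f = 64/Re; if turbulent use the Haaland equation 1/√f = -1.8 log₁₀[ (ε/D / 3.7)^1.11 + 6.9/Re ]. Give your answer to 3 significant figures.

Re = ρVD/μ = 1070·0.246·0.0743/0.00224 = 8731.
Re > 4000 → turbulent. ε/D = 0.00094/0.0743 = 0.0127; Haaland: 1/√f = -1.8 log₁₀[0.00183 + 0.00079] = 4.647, so f = 0.04631.

f ≈ 0.0463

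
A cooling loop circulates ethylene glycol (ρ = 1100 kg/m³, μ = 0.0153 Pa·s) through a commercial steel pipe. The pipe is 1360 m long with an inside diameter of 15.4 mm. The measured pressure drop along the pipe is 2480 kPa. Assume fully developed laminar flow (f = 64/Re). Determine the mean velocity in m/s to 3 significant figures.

For laminar flow, f = 64/Re with Re = ρVD/μ, so Darcy-Weisbach reduces to ΔP = 32μLV/D². Solving for V: V = ΔP·D²/(32μL) = 2.48e+06·(0.0154)²/(32·0.0153·1360) = 0.8833 m/s.
Check: Re = ρVD/μ = 1100·0.8833·0.0154/0.0153 = 978 < 2300, so the laminar assumption holds.

V ≈ 0.883 m/s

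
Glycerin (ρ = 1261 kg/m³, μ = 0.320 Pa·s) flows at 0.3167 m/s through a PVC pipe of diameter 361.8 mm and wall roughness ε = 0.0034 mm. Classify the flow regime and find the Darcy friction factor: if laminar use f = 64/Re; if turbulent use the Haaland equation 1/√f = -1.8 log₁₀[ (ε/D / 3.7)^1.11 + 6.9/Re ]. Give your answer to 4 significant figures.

f ≈ 0.1417

Re = ρVD/μ = 1261·0.3167·0.3618/0.32 = 451.5.
Re < 2300 → laminar, so f = 64/Re = 0.1417 (roughness is irrelevant in laminar flow).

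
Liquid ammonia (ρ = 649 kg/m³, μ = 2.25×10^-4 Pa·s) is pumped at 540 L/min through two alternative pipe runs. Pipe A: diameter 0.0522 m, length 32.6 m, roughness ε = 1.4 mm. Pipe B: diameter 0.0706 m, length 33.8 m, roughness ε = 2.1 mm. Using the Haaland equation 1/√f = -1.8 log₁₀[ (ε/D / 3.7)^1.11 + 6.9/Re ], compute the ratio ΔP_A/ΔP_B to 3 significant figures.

ΔP_A/ΔP_B ≈ 4.18

Pipe A: V = Q/A = 0.009/0.00214 = 4.205 m/s; Re = 6.332e+05; ε/D = 0.0268; Haaland → f = 0.05476; ΔP_A = f(L/D)(ρV²/2) = 1.963e+05 Pa.
Pipe B: V = Q/A = 0.009/0.003915 = 2.299 m/s; Re = 4.682e+05; ε/D = 0.0297; Haaland → f = 0.05715; ΔP_B = f(L/D)(ρV²/2) = 4.693e+04 Pa.
ΔP_A/ΔP_B = 1.963e+05/4.693e+04 = 4.18.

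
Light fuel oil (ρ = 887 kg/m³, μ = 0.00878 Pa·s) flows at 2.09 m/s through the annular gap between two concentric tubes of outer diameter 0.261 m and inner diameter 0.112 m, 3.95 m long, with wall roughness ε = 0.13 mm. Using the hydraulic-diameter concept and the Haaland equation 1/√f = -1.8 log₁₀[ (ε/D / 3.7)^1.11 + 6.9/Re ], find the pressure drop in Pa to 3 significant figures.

Hydraulic diameter D_h = 4A/P = D_o - D_i = 0.261 - 0.112 = 0.149 m.
Re = ρVD_h/μ = 887·2.09·0.149/0.00878 = 3.146e+04.
ε/D_h = 0.00013/0.149 = 0.000872; Haaland gives 1/√f = -1.8 log₁₀[9.41e-05+0.000219] = 6.307, so f = 0.02514.
ΔP = f(L/D_h)(ρV²/2) = 0.02514·3.95/0.149·1937 = 1291 Pa.

ΔP ≈ 1290 Pa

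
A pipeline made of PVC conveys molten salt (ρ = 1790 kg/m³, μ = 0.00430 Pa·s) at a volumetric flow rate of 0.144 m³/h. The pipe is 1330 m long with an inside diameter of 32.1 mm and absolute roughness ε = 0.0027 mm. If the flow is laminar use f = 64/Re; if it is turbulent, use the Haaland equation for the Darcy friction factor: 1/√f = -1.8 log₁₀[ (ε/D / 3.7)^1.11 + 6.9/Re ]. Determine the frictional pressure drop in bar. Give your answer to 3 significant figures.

ΔP ≈ 0.0878 bar

Q = 0.144 m³/h = 0.144/3600 = 4e-05 m³/s.
Cross-sectional area A = πD²/4 = π(0.0321)²/4 = 0.0008093 m²; mean velocity V = Q/A = 4e-05/0.0008093 = 0.04943 m/s.
Reynolds number Re = ρVD/μ = 1790 · 0.04943 · 0.0321 / 0.0043 = 660.5.
Re < 2300 → laminar flow, so f = 64/Re = 64/660.5 = 0.0969 (the turbulent correlation is not needed).
Darcy-Weisbach: ΔP = f(L/D)(ρV²/2) = 0.0969·(1330/0.0321)·(1790·0.04943²/2) = 0.0969·4.143e+04·2.186 = 8778 Pa.
ΔP = 8778 Pa = 0.0878 bar.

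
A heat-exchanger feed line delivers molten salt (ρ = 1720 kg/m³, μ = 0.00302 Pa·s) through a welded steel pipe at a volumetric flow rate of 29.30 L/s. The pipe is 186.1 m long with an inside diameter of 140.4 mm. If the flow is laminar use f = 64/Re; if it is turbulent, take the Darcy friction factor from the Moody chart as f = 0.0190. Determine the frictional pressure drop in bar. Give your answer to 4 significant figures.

ΔP ≈ 0.7757 bar

Q = 29.30 L/s = 29.30/1000 = 0.0293 m³/s.
Cross-sectional area A = πD²/4 = π(0.1404)²/4 = 0.01548 m²; mean velocity V = Q/A = 0.0293/0.01548 = 1.893 m/s.
Reynolds number Re = ρVD/μ = 1720 · 1.893 · 0.1404 / 0.00302 = 1.513e+05.
Re > 4000 → turbulent; use the Moody-chart value f = 0.0190.
Darcy-Weisbach: ΔP = f(L/D)(ρV²/2) = 0.019·(186.1/0.1404)·(1720·1.893²/2) = 0.019·1325·3080 = 7.757e+04 Pa.
ΔP = 7.757e+04 Pa = 0.7757 bar.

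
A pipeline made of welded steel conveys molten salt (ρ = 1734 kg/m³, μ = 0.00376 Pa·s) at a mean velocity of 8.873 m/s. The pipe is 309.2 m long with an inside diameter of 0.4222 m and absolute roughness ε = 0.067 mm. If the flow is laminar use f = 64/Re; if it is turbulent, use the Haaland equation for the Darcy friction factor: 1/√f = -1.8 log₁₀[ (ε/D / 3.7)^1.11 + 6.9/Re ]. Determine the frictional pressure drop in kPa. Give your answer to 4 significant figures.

Reynolds number Re = ρVD/μ = 1734 · 8.873 · 0.4222 / 0.00376 = 1.728e+06.
Re > 4000 → turbulent. Relative roughness ε/D = 6.7e-05/0.4222 = 0.000159. Haaland: 1/√f = -1.8 log₁₀[(0.000159/3.7)^1.11 + 6.9/1.728e+06] = -1.8 log₁₀[1.42e-05 + 3.99e-06] = 8.533, so f = 0.01374.
Darcy-Weisbach: ΔP = f(L/D)(ρV²/2) = 0.01374·(309.2/0.4222)·(1734·8.873²/2) = 0.01374·732.4·6.826e+04 = 6.866e+05 Pa.
ΔP = 6.866e+05 Pa = 686.6 kPa.

ΔP ≈ 686.6 kPa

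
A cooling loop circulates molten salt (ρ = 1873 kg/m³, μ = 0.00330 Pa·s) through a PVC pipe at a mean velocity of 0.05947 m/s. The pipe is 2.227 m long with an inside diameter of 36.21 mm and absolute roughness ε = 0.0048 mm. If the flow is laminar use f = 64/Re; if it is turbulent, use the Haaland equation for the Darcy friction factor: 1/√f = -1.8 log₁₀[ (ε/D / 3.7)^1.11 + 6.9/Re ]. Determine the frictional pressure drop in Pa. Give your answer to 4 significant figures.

ΔP ≈ 10.67 Pa

Reynolds number Re = ρVD/μ = 1873 · 0.05947 · 0.03621 / 0.0033 = 1222.
Re < 2300 → laminar flow, so f = 64/Re = 64/1222 = 0.05236 (the turbulent correlation is not needed).
Darcy-Weisbach: ΔP = f(L/D)(ρV²/2) = 0.05236·(2.227/0.03621)·(1873·0.05947²/2) = 0.05236·61.5·3.312 = 10.67 Pa.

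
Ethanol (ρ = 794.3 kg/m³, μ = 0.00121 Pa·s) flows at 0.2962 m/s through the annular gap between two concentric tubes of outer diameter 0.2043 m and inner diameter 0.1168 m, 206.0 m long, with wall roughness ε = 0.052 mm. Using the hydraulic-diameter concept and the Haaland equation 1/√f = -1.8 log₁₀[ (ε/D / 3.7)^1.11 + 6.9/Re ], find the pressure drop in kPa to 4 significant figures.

ΔP ≈ 2.282 kPa

Hydraulic diameter D_h = 4A/P = D_o - D_i = 0.2043 - 0.1168 = 0.0875 m.
Re = ρVD_h/μ = 794.3·0.2962·0.0875/0.00121 = 1.701e+04.
ε/D_h = 5.2e-05/0.0875 = 0.000594; Haaland gives 1/√f = -1.8 log₁₀[6.14e-05+0.000406] = 5.995, so f = 0.02782.
ΔP = f(L/D_h)(ρV²/2) = 0.02782·206/0.0875·34.84 = 2282 Pa.
ΔP = 2.282 kPa.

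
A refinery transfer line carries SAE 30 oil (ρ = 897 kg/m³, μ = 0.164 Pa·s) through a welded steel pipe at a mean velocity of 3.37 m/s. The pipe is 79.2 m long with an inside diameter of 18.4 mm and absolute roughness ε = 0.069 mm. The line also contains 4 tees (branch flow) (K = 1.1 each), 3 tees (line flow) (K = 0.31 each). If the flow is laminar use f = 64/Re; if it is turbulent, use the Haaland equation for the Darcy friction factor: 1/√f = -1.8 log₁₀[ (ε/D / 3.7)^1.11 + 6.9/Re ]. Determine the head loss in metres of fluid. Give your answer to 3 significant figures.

h_f ≈ 473 m

Reynolds number Re = ρVD/μ = 897 · 3.37 · 0.0184 / 0.164 = 339.2.
Re < 2300 → laminar flow, so f = 64/Re = 64/339.2 = 0.1887 (the turbulent correlation is not needed).
Total minor-loss coefficient ΣK = 4·1.1 + 3·0.31 = 5.33.
ΔP = [f·L/D + ΣK]·(ρV²/2) = [0.1887·79.2/0.0184 + 5.33]·(897·3.37²/2) = [812.3 + 5.33]·5094 = 4.164e+06 Pa.
Head loss h_f = ΔP/(ρg) = 4.164e+06/(897·9.81) = 473 m.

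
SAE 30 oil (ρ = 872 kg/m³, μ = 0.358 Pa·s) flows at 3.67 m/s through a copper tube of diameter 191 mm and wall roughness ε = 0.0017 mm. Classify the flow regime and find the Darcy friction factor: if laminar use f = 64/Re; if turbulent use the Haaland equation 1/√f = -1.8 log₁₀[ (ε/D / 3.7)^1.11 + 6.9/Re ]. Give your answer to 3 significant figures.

Re = ρVD/μ = 872·3.67·0.191/0.358 = 1707.
Re < 2300 → laminar, so f = 64/Re = 0.03748 (roughness is irrelevant in laminar flow).

f ≈ 0.0375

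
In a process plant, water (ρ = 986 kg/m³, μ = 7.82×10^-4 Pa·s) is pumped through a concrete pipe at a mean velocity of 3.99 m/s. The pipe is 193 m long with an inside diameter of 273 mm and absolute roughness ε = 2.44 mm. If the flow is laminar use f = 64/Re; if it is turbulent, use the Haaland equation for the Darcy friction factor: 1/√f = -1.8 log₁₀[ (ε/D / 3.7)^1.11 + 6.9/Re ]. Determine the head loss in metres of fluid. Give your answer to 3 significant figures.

Reynolds number Re = ρVD/μ = 986 · 3.99 · 0.273 / 0.000782 = 1.373e+06.
Re > 4000 → turbulent. Relative roughness ε/D = 0.00244/0.273 = 0.00894. Haaland: 1/√f = -1.8 log₁₀[(0.00894/3.7)^1.11 + 6.9/1.373e+06] = -1.8 log₁₀[0.00124 + 5.02e-06] = 5.226, so f = 0.03662.
Darcy-Weisbach: ΔP = f(L/D)(ρV²/2) = 0.03662·(193/0.273)·(986·3.99²/2) = 0.03662·707·7849 = 2.032e+05 Pa.
Head loss h_f = ΔP/(ρg) = 2.032e+05/(986·9.81) = 21.0 m.

h_f ≈ 21.0 m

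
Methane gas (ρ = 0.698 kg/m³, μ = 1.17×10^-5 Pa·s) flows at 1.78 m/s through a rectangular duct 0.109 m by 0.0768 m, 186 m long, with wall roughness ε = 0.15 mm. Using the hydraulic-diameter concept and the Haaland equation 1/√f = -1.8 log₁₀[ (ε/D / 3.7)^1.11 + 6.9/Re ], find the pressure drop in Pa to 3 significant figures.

ΔP ≈ 76.3 Pa

Hydraulic diameter D_h = 4A/P = 4·(0.109·0.0768)/(2·(0.109+0.0768)) = 0.03348/0.3716 = 0.09011 m.
Re = ρVD_h/μ = 0.698·1.78·0.09011/1.17e-05 = 9569.
ε/D_h = 0.00015/0.09011 = 0.00166; Haaland gives 1/√f = -1.8 log₁₀[0.000193+0.000721] = 5.47, so f = 0.03342.
ΔP = f(L/D_h)(ρV²/2) = 0.03342·186/0.09011·1.106 = 76.27 Pa.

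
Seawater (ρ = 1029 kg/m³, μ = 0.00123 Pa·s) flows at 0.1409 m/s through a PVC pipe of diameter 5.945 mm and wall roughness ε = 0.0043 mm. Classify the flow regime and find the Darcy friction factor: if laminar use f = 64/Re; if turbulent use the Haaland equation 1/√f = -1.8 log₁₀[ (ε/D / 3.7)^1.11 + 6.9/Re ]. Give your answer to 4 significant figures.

f ≈ 0.09133

Re = ρVD/μ = 1029·0.1409·0.005945/0.00123 = 700.8.
Re < 2300 → laminar, so f = 64/Re = 0.09133 (roughness is irrelevant in laminar flow).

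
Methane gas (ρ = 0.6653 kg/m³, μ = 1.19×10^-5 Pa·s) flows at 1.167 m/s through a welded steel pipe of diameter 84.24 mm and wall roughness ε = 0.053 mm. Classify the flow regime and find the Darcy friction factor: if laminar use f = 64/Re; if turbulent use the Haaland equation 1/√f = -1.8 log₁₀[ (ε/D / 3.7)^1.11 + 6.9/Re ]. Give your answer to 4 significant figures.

f ≈ 0.03723

Re = ρVD/μ = 0.6653·1.167·0.08424/1.19e-05 = 5496.
Re > 4000 → turbulent. ε/D = 5.3e-05/0.08424 = 0.000629; Haaland: 1/√f = -1.8 log₁₀[6.55e-05 + 0.00126] = 5.182, so f = 0.03723.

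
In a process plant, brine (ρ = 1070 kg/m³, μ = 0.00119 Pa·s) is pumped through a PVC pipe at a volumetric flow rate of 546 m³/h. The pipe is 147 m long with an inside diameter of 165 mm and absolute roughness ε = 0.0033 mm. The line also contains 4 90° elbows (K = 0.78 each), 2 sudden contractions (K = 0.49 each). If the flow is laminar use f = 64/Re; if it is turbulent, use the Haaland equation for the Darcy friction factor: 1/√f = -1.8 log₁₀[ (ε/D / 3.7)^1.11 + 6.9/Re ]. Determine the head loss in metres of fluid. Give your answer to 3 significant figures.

Q = 546 m³/h = 546/3600 = 0.1517 m³/s.
Cross-sectional area A = πD²/4 = π(0.165)²/4 = 0.02138 m²; mean velocity V = Q/A = 0.1517/0.02138 = 7.093 m/s.
Reynolds number Re = ρVD/μ = 1070 · 7.093 · 0.165 / 0.00119 = 1.052e+06.
Re > 4000 → turbulent. Relative roughness ε/D = 3.3e-06/0.165 = 2e-05. Haaland: 1/√f = -1.8 log₁₀[(2e-05/3.7)^1.11 + 6.9/1.052e+06] = -1.8 log₁₀[1.42e-06 + 6.56e-06] = 9.176, so f = 0.01188.
Total minor-loss coefficient ΣK = 4·0.78 + 2·0.49 = 4.1.
ΔP = [f·L/D + ΣK]·(ρV²/2) = [0.01188·147/0.165 + 4.1]·(1070·7.093²/2) = [10.58 + 4.1]·2.692e+04 = 3.951e+05 Pa.
Head loss h_f = ΔP/(ρg) = 3.951e+05/(1070·9.81) = 37.6 m.

h_f ≈ 37.6 m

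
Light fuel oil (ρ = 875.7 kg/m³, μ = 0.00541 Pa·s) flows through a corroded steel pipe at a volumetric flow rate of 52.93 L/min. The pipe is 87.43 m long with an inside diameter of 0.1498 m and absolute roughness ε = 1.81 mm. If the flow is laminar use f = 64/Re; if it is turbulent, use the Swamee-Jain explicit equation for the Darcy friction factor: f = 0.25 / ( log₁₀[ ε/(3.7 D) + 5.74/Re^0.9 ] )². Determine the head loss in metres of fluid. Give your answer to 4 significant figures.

Q = 52.93 L/min = 52.93/60000 = 0.0008822 m³/s.
Cross-sectional area A = πD²/4 = π(0.1498)²/4 = 0.01762 m²; mean velocity V = Q/A = 0.0008822/0.01762 = 0.05005 m/s.
Reynolds number Re = ρVD/μ = 875.7 · 0.05005 · 0.1498 / 0.00541 = 1214.
Re < 2300 → laminar flow, so f = 64/Re = 64/1214 = 0.05273 (the turbulent correlation is not needed).
Darcy-Weisbach: ΔP = f(L/D)(ρV²/2) = 0.05273·(87.43/0.1498)·(875.7·0.05005²/2) = 0.05273·583.6·1.097 = 33.76 Pa.
Head loss h_f = ΔP/(ρg) = 33.76/(875.7·9.81) = 0.003930 m.

h_f ≈ 0.003930 m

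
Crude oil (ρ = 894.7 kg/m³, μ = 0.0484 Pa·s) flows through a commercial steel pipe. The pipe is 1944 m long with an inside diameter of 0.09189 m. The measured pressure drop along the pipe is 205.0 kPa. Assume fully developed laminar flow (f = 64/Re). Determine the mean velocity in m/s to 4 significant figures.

For laminar flow, f = 64/Re with Re = ρVD/μ, so Darcy-Weisbach reduces to ΔP = 32μLV/D². Solving for V: V = ΔP·D²/(32μL) = 2.05e+05·(0.09189)²/(32·0.0484·1944) = 0.5749 m/s.
Check: Re = ρVD/μ = 894.7·0.5749·0.09189/0.0484 = 976.6 < 2300, so the laminar assumption holds.

V ≈ 0.5749 m/s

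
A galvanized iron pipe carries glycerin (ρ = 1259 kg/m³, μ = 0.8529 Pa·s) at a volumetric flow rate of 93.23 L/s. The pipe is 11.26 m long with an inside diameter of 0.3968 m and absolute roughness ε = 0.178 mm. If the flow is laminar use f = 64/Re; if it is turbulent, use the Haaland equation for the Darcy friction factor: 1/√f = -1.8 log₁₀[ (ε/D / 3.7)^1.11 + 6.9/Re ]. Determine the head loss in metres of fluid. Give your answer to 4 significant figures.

h_f ≈ 0.1191 m

Q = 93.23 L/s = 93.23/1000 = 0.09323 m³/s.
Cross-sectional area A = πD²/4 = π(0.3968)²/4 = 0.1237 m²; mean velocity V = Q/A = 0.09323/0.1237 = 0.7539 m/s.
Reynolds number Re = ρVD/μ = 1259 · 0.7539 · 0.3968 / 0.853 = 441.6.
Re < 2300 → laminar flow, so f = 64/Re = 64/441.6 = 0.1449 (the turbulent correlation is not needed).
Darcy-Weisbach: ΔP = f(L/D)(ρV²/2) = 0.1449·(11.26/0.3968)·(1259·0.7539²/2) = 0.1449·28.38·357.8 = 1472 Pa.
Head loss h_f = ΔP/(ρg) = 1472/(1259·9.81) = 0.1191 m.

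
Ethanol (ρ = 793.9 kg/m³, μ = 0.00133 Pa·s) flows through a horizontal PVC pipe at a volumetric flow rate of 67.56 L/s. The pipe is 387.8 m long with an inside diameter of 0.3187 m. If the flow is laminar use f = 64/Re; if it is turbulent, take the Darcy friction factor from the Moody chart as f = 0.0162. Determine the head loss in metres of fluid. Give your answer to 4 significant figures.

Q = 67.56 L/s = 67.56/1000 = 0.06756 m³/s.
Cross-sectional area A = πD²/4 = π(0.3187)²/4 = 0.07977 m²; mean velocity V = Q/A = 0.06756/0.07977 = 0.8469 m/s.
Reynolds number Re = ρVD/μ = 793.9 · 0.8469 · 0.3187 / 0.00133 = 1.611e+05.
Re > 4000 → turbulent; use the Moody-chart value f = 0.0162.
Darcy-Weisbach: ΔP = f(L/D)(ρV²/2) = 0.0162·(387.8/0.3187)·(793.9·0.8469²/2) = 0.0162·1217·284.7 = 5612 Pa.
Head loss h_f = ΔP/(ρg) = 5612/(793.9·9.81) = 0.7206 m.

h_f ≈ 0.7206 m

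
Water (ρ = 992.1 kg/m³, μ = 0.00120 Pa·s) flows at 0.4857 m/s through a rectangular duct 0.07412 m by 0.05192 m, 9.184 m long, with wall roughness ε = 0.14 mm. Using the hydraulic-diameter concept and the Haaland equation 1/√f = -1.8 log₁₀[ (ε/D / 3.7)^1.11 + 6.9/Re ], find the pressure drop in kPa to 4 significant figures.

ΔP ≈ 0.5128 kPa

Hydraulic diameter D_h = 4A/P = 4·(0.07412·0.05192)/(2·(0.07412+0.05192)) = 0.01539/0.2521 = 0.06106 m.
Re = ρVD_h/μ = 992.1·0.4857·0.06106/0.0012 = 2.452e+04.
ε/D_h = 0.00014/0.06106 = 0.00229; Haaland gives 1/√f = -1.8 log₁₀[0.000275+0.000281] = 5.858, so f = 0.02914.
ΔP = f(L/D_h)(ρV²/2) = 0.02914·9.184/0.06106·117 = 512.8 Pa.
ΔP = 0.5128 kPa.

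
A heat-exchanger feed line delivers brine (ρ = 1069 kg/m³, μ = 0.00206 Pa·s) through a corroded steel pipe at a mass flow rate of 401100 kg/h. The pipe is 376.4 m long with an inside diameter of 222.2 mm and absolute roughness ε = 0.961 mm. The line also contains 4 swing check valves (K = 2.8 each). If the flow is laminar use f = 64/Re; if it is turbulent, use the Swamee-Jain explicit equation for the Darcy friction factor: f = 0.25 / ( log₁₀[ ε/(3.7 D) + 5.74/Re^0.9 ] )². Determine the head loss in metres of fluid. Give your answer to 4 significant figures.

ṁ = 401100 kg/h = 401100/3600 = 111.4 kg/s.
A = πD²/4 = π(0.2222)²/4 = 0.03878 m²; mean velocity V = ṁ/(ρA) = 111.4/(1069 · 0.03878) = 2.688 m/s.
Reynolds number Re = ρVD/μ = 1069 · 2.688 · 0.2222 / 0.00206 = 3.099e+05.
Re > 4000 → turbulent. Relative roughness ε/D = 0.000961/0.2222 = 0.00432. Swamee-Jain: f = 0.25/(log₁₀[0.00432/3.7 + 5.74/3.099e+05^0.9])² = 0.25/(log₁₀[0.00117 + 6.56e-05])² = 0.25/(-2.909)² = 0.02955.
Total minor-loss coefficient ΣK = 4·2.8 = 11.2.
ΔP = [f·L/D + ΣK]·(ρV²/2) = [0.02955·376.4/0.2222 + 11.2]·(1069·2.688²/2) = [50.06 + 11.2]·3861 = 2.366e+05 Pa.
Head loss h_f = ΔP/(ρg) = 2.366e+05/(1069·9.81) = 22.56 m.

h_f ≈ 22.56 m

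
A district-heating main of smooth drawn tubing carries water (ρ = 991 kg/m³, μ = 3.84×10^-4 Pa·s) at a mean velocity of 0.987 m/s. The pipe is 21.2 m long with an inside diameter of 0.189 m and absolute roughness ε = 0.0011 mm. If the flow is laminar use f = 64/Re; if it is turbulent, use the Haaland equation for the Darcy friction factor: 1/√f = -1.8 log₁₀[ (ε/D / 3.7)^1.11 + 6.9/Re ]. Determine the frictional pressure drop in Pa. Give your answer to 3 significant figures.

Reynolds number Re = ρVD/μ = 991 · 0.987 · 0.189 / 0.000384 = 4.814e+05.
Re > 4000 → turbulent. Relative roughness ε/D = 1.1e-06/0.189 = 5.82e-06. Haaland: 1/√f = -1.8 log₁₀[(5.82e-06/3.7)^1.11 + 6.9/4.814e+05] = -1.8 log₁₀[3.62e-07 + 1.43e-05] = 8.699, so f = 0.01321.
Darcy-Weisbach: ΔP = f(L/D)(ρV²/2) = 0.01321·(21.2/0.189)·(991·0.987²/2) = 0.01321·112.2·482.7 = 715.5 Pa.

ΔP ≈ 715 Pa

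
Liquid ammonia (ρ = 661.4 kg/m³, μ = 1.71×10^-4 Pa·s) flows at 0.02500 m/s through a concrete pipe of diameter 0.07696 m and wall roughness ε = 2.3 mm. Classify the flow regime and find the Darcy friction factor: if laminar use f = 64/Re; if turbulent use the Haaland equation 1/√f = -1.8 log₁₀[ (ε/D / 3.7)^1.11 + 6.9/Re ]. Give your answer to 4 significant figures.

Re = ρVD/μ = 661.4·0.025·0.07696/0.000171 = 7442.
Re > 4000 → turbulent. ε/D = 0.0023/0.07696 = 0.0299; Haaland: 1/√f = -1.8 log₁₀[0.00475 + 0.000927] = 4.042, so f = 0.06121.

f ≈ 0.06121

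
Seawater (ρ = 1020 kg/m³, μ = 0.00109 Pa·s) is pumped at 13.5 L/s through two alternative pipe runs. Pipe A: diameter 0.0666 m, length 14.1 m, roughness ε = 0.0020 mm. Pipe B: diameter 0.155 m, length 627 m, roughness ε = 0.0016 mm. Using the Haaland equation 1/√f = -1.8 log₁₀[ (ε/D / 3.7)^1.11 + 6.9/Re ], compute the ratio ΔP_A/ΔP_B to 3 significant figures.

Pipe A: V = Q/A = 0.0135/0.003484 = 3.875 m/s; Re = 2.415e+05; ε/D = 3e-05; Haaland → f = 0.01516; ΔP_A = f(L/D)(ρV²/2) = 2.459e+04 Pa.
Pipe B: V = Q/A = 0.0135/0.01887 = 0.7155 m/s; Re = 1.038e+05; ε/D = 1.03e-05; Haaland → f = 0.01773; ΔP_B = f(L/D)(ρV²/2) = 1.872e+04 Pa.
ΔP_A/ΔP_B = 2.459e+04/1.872e+04 = 1.31.

ΔP_A/ΔP_B ≈ 1.31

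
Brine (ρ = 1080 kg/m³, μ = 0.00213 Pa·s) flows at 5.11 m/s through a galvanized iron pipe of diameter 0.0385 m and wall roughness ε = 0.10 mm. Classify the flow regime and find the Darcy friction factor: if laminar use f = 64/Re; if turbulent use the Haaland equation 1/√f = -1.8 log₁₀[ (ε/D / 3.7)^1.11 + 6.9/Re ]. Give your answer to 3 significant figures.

f ≈ 0.0265

Re = ρVD/μ = 1080·5.11·0.0385/0.00213 = 9.975e+04.
Re > 4000 → turbulent. ε/D = 0.0001/0.0385 = 0.0026; Haaland: 1/√f = -1.8 log₁₀[0.000316 + 6.92e-05] = 6.146, so f = 0.02647.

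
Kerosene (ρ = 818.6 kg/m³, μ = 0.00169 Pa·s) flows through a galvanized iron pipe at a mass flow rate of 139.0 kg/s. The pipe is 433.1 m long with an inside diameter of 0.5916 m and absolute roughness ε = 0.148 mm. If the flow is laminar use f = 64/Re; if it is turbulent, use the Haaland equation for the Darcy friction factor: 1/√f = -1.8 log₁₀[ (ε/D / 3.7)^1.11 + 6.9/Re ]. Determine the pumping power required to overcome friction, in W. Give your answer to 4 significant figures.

P ≈ 339.0 W

A = πD²/4 = π(0.5916)²/4 = 0.2749 m²; mean velocity V = ṁ/(ρA) = 139/(818.6 · 0.2749) = 0.6177 m/s.
Reynolds number Re = ρVD/μ = 818.6 · 0.6177 · 0.5916 / 0.00169 = 1.77e+05.
Re > 4000 → turbulent. Relative roughness ε/D = 0.000148/0.5916 = 0.00025. Haaland: 1/√f = -1.8 log₁₀[(0.00025/3.7)^1.11 + 6.9/1.77e+05] = -1.8 log₁₀[2.35e-05 + 3.9e-05] = 7.567, so f = 0.01746.
Darcy-Weisbach: ΔP = f(L/D)(ρV²/2) = 0.01746·(433.1/0.5916)·(818.6·0.6177²/2) = 0.01746·732.1·156.2 = 1997 Pa.
Q = ṁ/ρ = 139/818.6 = 0.1698 m³/s.
Pumping power P = QΔP = 0.1698·1997 = 339.03 W = 339.0 W.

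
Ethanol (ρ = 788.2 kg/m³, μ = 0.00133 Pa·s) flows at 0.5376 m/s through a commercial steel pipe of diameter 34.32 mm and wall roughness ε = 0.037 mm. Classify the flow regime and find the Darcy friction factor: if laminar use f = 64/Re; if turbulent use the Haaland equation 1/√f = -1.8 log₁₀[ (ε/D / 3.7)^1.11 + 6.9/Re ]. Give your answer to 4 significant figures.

f ≈ 0.03161

Re = ρVD/μ = 788.2·0.5376·0.03432/0.00133 = 1.093e+04.
Re > 4000 → turbulent. ε/D = 3.7e-05/0.03432 = 0.00108; Haaland: 1/√f = -1.8 log₁₀[0.000119 + 0.000631] = 5.625, so f = 0.03161.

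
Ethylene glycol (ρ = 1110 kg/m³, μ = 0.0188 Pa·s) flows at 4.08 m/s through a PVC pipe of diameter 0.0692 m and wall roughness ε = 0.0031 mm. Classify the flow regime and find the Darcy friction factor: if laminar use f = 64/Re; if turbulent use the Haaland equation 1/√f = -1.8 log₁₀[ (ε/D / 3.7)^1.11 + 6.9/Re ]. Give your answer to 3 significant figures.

Re = ρVD/μ = 1110·4.08·0.0692/0.0188 = 1.667e+04.
Re > 4000 → turbulent. ε/D = 3.1e-06/0.0692 = 4.48e-05; Haaland: 1/√f = -1.8 log₁₀[3.48e-06 + 0.000414] = 6.083, so f = 0.02702.

f ≈ 0.0270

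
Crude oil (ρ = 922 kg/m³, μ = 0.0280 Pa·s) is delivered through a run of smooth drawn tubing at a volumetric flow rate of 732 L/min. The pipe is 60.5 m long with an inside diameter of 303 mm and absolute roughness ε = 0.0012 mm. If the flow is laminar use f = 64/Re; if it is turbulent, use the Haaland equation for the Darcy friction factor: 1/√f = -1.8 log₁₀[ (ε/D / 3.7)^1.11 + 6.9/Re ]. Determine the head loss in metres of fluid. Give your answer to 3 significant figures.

Q = 732 L/min = 732/60000 = 0.0122 m³/s.
Cross-sectional area A = πD²/4 = π(0.303)²/4 = 0.07211 m²; mean velocity V = Q/A = 0.0122/0.07211 = 0.1692 m/s.
Reynolds number Re = ρVD/μ = 922 · 0.1692 · 0.303 / 0.028 = 1688.
Re < 2300 → laminar flow, so f = 64/Re = 64/1688 = 0.03791 (the turbulent correlation is not needed).
Darcy-Weisbach: ΔP = f(L/D)(ρV²/2) = 0.03791·(60.5/0.303)·(922·0.1692²/2) = 0.03791·199.7·13.2 = 99.9 Pa.
Head loss h_f = ΔP/(ρg) = 99.9/(922·9.81) = 0.0110 m.

h_f ≈ 0.0110 m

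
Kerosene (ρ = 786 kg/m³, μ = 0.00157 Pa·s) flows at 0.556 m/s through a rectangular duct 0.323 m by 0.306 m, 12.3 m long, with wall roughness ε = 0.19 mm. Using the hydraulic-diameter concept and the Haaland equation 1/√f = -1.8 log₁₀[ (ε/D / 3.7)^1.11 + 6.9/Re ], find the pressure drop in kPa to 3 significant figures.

Hydraulic diameter D_h = 4A/P = 4·(0.323·0.306)/(2·(0.323+0.306)) = 0.3954/1.258 = 0.3143 m.
Re = ρVD_h/μ = 786·0.556·0.3143/0.00157 = 8.748e+04.
ε/D_h = 0.00019/0.3143 = 0.000605; Haaland gives 1/√f = -1.8 log₁₀[6.26e-05+7.89e-05] = 6.929, so f = 0.02083.
ΔP = f(L/D_h)(ρV²/2) = 0.02083·12.3/0.3143·121.5 = 99.05 Pa.
ΔP = 0.0990 kPa.

ΔP ≈ 0.0990 kPa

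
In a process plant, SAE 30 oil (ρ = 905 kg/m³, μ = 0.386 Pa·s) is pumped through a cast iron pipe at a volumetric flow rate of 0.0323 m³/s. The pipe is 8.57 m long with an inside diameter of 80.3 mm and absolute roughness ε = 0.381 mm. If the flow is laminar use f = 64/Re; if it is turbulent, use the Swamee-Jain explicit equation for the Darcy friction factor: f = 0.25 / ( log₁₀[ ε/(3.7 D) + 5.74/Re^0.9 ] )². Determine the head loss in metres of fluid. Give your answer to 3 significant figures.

h_f ≈ 11.8 m

Cross-sectional area A = πD²/4 = π(0.0803)²/4 = 0.005064 m²; mean velocity V = Q/A = 0.0323/0.005064 = 6.378 m/s.
Reynolds number Re = ρVD/μ = 905 · 6.378 · 0.0803 / 0.386 = 1201.
Re < 2300 → laminar flow, so f = 64/Re = 64/1201 = 0.0533 (the turbulent correlation is not needed).
Darcy-Weisbach: ΔP = f(L/D)(ρV²/2) = 0.0533·(8.57/0.0803)·(905·6.378²/2) = 0.0533·106.7·1.841e+04 = 1.047e+05 Pa.
Head loss h_f = ΔP/(ρg) = 1.047e+05/(905·9.81) = 11.8 m.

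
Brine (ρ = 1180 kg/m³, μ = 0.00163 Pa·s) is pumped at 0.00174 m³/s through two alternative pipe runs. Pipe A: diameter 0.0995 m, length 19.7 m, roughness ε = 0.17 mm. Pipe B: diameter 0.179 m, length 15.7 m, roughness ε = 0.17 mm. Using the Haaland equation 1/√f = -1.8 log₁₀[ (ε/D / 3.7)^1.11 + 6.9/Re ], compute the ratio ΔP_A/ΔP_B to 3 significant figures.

Pipe A: V = Q/A = 0.00174/0.007776 = 0.2238 m/s; Re = 1.612e+04; ε/D = 0.00171; Haaland → f = 0.03008; ΔP_A = f(L/D)(ρV²/2) = 176 Pa.
Pipe B: V = Q/A = 0.00174/0.02516 = 0.06914 m/s; Re = 8960; ε/D = 0.00095; Haaland → f = 0.03299; ΔP_B = f(L/D)(ρV²/2) = 8.162 Pa.
ΔP_A/ΔP_B = 176/8.162 = 21.6.

ΔP_A/ΔP_B ≈ 21.6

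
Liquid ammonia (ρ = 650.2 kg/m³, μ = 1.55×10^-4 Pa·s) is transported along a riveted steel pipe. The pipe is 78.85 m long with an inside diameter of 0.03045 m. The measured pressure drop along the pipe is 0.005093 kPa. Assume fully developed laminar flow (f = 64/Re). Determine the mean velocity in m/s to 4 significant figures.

For laminar flow, f = 64/Re with Re = ρVD/μ, so Darcy-Weisbach reduces to ΔP = 32μLV/D². Solving for V: V = ΔP·D²/(32μL) = 5.093·(0.03045)²/(32·0.000155·78.85) = 0.01207 m/s.
Check: Re = ρVD/μ = 650.2·0.01207·0.03045/0.000155 = 1542 < 2300, so the laminar assumption holds.

V ≈ 0.01207 m/s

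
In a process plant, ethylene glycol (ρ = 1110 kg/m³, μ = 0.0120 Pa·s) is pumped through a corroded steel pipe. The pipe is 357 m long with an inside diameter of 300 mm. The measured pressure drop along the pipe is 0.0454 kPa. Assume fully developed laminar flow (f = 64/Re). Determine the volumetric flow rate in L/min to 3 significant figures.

For laminar flow, f = 64/Re with Re = ρVD/μ, so Darcy-Weisbach reduces to ΔP = 32μLV/D². Solving for V: V = ΔP·D²/(32μL) = 45.4·(0.3)²/(32·0.012·357) = 0.02981 m/s.
Check: Re = ρVD/μ = 1110·0.02981·0.3/0.012 = 827.1 < 2300, so the laminar assumption holds.
Q = V·A = 0.02981·(π/4·0.3²) = 0.002107 m³/s = 126 L/min.

Q ≈ 126 L/min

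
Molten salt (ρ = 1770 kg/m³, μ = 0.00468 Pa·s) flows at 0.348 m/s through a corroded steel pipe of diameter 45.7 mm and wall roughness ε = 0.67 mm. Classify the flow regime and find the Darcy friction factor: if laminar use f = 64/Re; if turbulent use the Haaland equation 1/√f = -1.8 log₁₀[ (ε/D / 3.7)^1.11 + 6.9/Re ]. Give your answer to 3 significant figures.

Re = ρVD/μ = 1770·0.348·0.0457/0.00468 = 6015.
Re > 4000 → turbulent. ε/D = 0.00067/0.0457 = 0.0147; Haaland: 1/√f = -1.8 log₁₀[0.00216 + 0.00115] = 4.466, so f = 0.05014.

f ≈ 0.0501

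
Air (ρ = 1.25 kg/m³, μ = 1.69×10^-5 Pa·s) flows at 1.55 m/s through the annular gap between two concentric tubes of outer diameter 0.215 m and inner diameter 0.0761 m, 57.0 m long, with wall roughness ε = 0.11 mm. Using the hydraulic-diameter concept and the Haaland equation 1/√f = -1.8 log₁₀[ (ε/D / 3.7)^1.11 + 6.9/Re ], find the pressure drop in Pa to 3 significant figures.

ΔP ≈ 17.6 Pa

Hydraulic diameter D_h = 4A/P = D_o - D_i = 0.215 - 0.0761 = 0.1389 m.
Re = ρVD_h/μ = 1.25·1.55·0.1389/1.69e-05 = 1.592e+04.
ε/D_h = 0.00011/0.1389 = 0.000792; Haaland gives 1/√f = -1.8 log₁₀[8.45e-05+0.000433] = 5.915, so f = 0.02859.
ΔP = f(L/D_h)(ρV²/2) = 0.02859·57/0.1389·1.502 = 17.61 Pa.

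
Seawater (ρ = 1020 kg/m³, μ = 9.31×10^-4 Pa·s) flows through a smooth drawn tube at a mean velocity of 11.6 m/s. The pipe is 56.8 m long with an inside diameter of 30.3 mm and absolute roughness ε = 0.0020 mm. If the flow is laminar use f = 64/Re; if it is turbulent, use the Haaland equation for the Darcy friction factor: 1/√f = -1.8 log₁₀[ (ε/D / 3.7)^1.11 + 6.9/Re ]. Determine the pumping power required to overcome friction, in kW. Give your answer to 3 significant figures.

Reynolds number Re = ρVD/μ = 1020 · 11.6 · 0.0303 / 0.000931 = 3.851e+05.
Re > 4000 → turbulent. Relative roughness ε/D = 2e-06/0.0303 = 6.6e-05. Haaland: 1/√f = -1.8 log₁₀[(6.6e-05/3.7)^1.11 + 6.9/3.851e+05] = -1.8 log₁₀[5.36e-06 + 1.79e-05] = 8.34, so f = 0.01438.
Darcy-Weisbach: ΔP = f(L/D)(ρV²/2) = 0.01438·(56.8/0.0303)·(1020·11.6²/2) = 0.01438·1875·6.863e+04 = 1.85e+06 Pa.
Q = V·A = 11.6·0.0007211 = 0.008364 m³/s.
Pumping power P = QΔP = 0.008364·1.85e+06 = 15470 W = 15.5 kW.

P ≈ 15.5 kW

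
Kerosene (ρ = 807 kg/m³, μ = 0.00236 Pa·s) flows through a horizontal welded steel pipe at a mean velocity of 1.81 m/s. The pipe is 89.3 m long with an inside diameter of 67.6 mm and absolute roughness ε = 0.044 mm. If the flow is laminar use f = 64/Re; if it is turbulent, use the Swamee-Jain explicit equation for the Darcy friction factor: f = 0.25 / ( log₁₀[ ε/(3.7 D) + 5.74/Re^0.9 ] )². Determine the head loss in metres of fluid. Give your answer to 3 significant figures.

h_f ≈ 5.25 m

Reynolds number Re = ρVD/μ = 807 · 1.81 · 0.0676 / 0.00236 = 4.184e+04.
Re > 4000 → turbulent. Relative roughness ε/D = 4.4e-05/0.0676 = 0.000651. Swamee-Jain: f = 0.25/(log₁₀[0.000651/3.7 + 5.74/4.184e+04^0.9])² = 0.25/(log₁₀[0.000176 + 0.000398])² = 0.25/(-3.241)² = 0.02379.
Darcy-Weisbach: ΔP = f(L/D)(ρV²/2) = 0.02379·(89.3/0.0676)·(807·1.81²/2) = 0.02379·1321·1322 = 4.155e+04 Pa.
Head loss h_f = ΔP/(ρg) = 4.155e+04/(807·9.81) = 5.25 m.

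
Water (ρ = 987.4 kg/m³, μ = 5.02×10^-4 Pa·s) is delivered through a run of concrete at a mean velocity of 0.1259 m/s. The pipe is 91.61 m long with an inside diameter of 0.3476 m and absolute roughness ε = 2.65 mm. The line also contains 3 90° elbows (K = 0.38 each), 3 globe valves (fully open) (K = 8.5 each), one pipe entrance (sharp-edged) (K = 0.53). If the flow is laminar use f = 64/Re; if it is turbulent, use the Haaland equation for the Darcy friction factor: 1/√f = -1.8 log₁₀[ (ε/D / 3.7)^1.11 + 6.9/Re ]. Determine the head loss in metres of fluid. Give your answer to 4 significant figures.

h_f ≈ 0.02951 m

Reynolds number Re = ρVD/μ = 987.4 · 0.1259 · 0.3476 / 0.000502 = 8.608e+04.
Re > 4000 → turbulent. Relative roughness ε/D = 0.00265/0.3476 = 0.00762. Haaland: 1/√f = -1.8 log₁₀[(0.00762/3.7)^1.11 + 6.9/8.608e+04] = -1.8 log₁₀[0.00104 + 8.02e-05] = 5.309, so f = 0.03548.
Total minor-loss coefficient ΣK = 3·0.38 + 3·8.5 + 1·0.53 = 27.2.
ΔP = [f·L/D + ΣK]·(ρV²/2) = [0.03548·91.61/0.3476 + 27.2]·(987.4·0.1259²/2) = [9.351 + 27.2]·7.826 = 285.8 Pa.
Head loss h_f = ΔP/(ρg) = 285.8/(987.4·9.81) = 0.02951 m.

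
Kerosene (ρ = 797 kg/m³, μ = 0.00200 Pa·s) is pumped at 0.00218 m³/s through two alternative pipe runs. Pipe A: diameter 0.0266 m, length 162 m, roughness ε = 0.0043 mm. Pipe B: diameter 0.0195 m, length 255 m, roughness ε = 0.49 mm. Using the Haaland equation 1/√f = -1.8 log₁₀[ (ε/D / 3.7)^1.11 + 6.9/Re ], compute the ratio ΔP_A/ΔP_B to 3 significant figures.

ΔP_A/ΔP_B ≈ 0.0550

Pipe A: V = Q/A = 0.00218/0.0005557 = 3.923 m/s; Re = 4.158e+04; ε/D = 0.000162; Haaland → f = 0.02202; ΔP_A = f(L/D)(ρV²/2) = 8.225e+05 Pa.
Pipe B: V = Q/A = 0.00218/0.0002986 = 7.3 m/s; Re = 5.672e+04; ε/D = 0.0251; Haaland → f = 0.05389; ΔP_B = f(L/D)(ρV²/2) = 1.496e+07 Pa.
ΔP_A/ΔP_B = 8.225e+05/1.496e+07 = 0.0550.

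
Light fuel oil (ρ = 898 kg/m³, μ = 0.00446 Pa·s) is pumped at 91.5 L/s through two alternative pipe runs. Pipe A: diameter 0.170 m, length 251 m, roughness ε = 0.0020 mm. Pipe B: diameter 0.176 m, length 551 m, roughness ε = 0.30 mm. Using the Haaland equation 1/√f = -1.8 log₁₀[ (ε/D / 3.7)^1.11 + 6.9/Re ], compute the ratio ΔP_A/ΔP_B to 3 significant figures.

ΔP_A/ΔP_B ≈ 0.381

Pipe A: V = Q/A = 0.0915/0.0227 = 4.031 m/s; Re = 1.38e+05; ε/D = 1.18e-05; Haaland → f = 0.01674; ΔP_A = f(L/D)(ρV²/2) = 1.803e+05 Pa.
Pipe B: V = Q/A = 0.0915/0.02433 = 3.761 m/s; Re = 1.333e+05; ε/D = 0.0017; Haaland → f = 0.02378; ΔP_B = f(L/D)(ρV²/2) = 4.728e+05 Pa.
ΔP_A/ΔP_B = 1.803e+05/4.728e+05 = 0.381.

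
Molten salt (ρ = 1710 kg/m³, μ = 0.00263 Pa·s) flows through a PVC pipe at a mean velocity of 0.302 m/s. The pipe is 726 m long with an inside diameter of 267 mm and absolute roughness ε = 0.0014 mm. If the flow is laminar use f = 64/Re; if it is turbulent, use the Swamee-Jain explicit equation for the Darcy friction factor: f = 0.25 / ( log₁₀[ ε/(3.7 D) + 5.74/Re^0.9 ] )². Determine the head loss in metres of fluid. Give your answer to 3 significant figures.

h_f ≈ 0.260 m

Reynolds number Re = ρVD/μ = 1710 · 0.302 · 0.267 / 0.00263 = 5.243e+04.
Re > 4000 → turbulent. Relative roughness ε/D = 1.4e-06/0.267 = 5.24e-06. Swamee-Jain: f = 0.25/(log₁₀[5.24e-06/3.7 + 5.74/5.243e+04^0.9])² = 0.25/(log₁₀[1.42e-06 + 0.000325])² = 0.25/(-3.487)² = 0.02056.
Darcy-Weisbach: ΔP = f(L/D)(ρV²/2) = 0.02056·(726/0.267)·(1710·0.302²/2) = 0.02056·2719·77.98 = 4360 Pa.
Head loss h_f = ΔP/(ρg) = 4360/(1710·9.81) = 0.260 m.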